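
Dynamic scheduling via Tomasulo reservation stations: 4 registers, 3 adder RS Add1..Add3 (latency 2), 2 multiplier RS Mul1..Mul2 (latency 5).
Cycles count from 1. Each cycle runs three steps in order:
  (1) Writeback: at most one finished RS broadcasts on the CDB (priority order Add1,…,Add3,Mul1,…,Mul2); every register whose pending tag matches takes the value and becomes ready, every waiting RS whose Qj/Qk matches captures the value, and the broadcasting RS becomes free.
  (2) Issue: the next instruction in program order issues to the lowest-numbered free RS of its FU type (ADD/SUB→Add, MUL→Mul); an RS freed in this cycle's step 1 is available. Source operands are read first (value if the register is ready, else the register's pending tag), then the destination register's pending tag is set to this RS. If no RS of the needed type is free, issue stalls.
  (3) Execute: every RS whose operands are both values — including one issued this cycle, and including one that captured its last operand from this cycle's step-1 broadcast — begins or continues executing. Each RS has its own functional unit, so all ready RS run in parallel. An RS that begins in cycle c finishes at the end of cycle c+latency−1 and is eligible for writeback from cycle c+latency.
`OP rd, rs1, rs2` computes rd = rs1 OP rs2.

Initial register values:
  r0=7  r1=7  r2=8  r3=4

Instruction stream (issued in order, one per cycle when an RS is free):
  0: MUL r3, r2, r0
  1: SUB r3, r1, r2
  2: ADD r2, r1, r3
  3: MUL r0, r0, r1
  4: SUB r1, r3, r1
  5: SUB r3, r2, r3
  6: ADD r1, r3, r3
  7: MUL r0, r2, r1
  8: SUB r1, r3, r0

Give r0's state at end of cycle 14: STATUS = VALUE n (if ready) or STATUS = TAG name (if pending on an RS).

STATUS = TAG Mul1

  c1: issue MUL r3<-Mul1  regs: r0:7,r1:7,r2:8,r3:Mul1
  c2: issue SUB r3<-Add1  regs: r0:7,r1:7,r2:8,r3:Add1
  c3: issue ADD r2<-Add2  regs: r0:7,r1:7,r2:Add2,r3:Add1
  c4: CDB Add1=-1; issue MUL r0<-Mul2  regs: r0:Mul2,r1:7,r2:Add2,r3:-1
  c5: issue SUB r1<-Add1  regs: r0:Mul2,r1:Add1,r2:Add2,r3:-1
  c6: CDB Add2=6; issue SUB r3<-Add2  regs: r0:Mul2,r1:Add1,r2:6,r3:Add2
  c7: CDB Add1=-8; issue ADD r1<-Add1  regs: r0:Mul2,r1:Add1,r2:6,r3:Add2
  c8: CDB Add2=7; stall  regs: r0:Mul2,r1:Add1,r2:6,r3:7
  c9: CDB Mul1=56; issue MUL r0<-Mul1  regs: r0:Mul1,r1:Add1,r2:6,r3:7
  c10: CDB Add1=14; issue SUB r1<-Add1  regs: r0:Mul1,r1:Add1,r2:6,r3:7
  c11: CDB Mul2=49  regs: r0:Mul1,r1:Add1,r2:6,r3:7
  c12: -  regs: r0:Mul1,r1:Add1,r2:6,r3:7
  c13: -  regs: r0:Mul1,r1:Add1,r2:6,r3:7
  c14: -  regs: r0:Mul1,r1:Add1,r2:6,r3:7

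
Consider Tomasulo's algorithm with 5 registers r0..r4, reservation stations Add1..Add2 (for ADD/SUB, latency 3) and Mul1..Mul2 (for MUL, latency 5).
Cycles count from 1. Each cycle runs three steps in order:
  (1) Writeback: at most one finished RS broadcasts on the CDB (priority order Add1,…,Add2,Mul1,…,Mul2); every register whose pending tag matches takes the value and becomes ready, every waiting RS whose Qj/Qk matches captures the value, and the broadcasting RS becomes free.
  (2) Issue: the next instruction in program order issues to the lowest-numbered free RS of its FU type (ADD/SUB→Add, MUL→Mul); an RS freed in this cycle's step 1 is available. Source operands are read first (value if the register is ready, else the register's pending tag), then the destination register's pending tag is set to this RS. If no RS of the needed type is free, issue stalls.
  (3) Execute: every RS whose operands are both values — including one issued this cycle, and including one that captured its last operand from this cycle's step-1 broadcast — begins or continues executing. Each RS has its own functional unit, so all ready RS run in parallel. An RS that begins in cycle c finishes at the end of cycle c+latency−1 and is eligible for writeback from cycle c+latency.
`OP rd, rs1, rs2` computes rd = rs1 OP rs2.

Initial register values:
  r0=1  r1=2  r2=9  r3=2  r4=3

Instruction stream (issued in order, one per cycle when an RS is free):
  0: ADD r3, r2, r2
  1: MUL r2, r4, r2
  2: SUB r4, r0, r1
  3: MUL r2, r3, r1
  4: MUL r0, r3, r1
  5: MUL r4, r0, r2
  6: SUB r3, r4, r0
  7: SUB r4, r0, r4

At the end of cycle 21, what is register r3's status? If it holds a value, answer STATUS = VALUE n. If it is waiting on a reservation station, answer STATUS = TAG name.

STATUS = VALUE 1260

c1: issue ADD r3<-Add1 | r0:1,r1:2,r2:9,r3:Add1,r4:3
c2: issue MUL r2<-Mul1 | r0:1,r1:2,r2:Mul1,r3:Add1,r4:3
c3: issue SUB r4<-Add2 | r0:1,r1:2,r2:Mul1,r3:Add1,r4:Add2
c4: CDB Add1=18; issue MUL r2<-Mul2 | r0:1,r1:2,r2:Mul2,r3:18,r4:Add2
c5: stall | r0:1,r1:2,r2:Mul2,r3:18,r4:Add2
c6: CDB Add2=-1; stall | r0:1,r1:2,r2:Mul2,r3:18,r4:-1
c7: CDB Mul1=27; issue MUL r0<-Mul1 | r0:Mul1,r1:2,r2:Mul2,r3:18,r4:-1
c8: stall | r0:Mul1,r1:2,r2:Mul2,r3:18,r4:-1
c9: CDB Mul2=36; issue MUL r4<-Mul2 | r0:Mul1,r1:2,r2:36,r3:18,r4:Mul2
c10: issue SUB r3<-Add1 | r0:Mul1,r1:2,r2:36,r3:Add1,r4:Mul2
c11: issue SUB r4<-Add2 | r0:Mul1,r1:2,r2:36,r3:Add1,r4:Add2
c12: CDB Mul1=36 | r0:36,r1:2,r2:36,r3:Add1,r4:Add2
c13: - | r0:36,r1:2,r2:36,r3:Add1,r4:Add2
c14: - | r0:36,r1:2,r2:36,r3:Add1,r4:Add2
c15: - | r0:36,r1:2,r2:36,r3:Add1,r4:Add2
c16: - | r0:36,r1:2,r2:36,r3:Add1,r4:Add2
c17: CDB Mul2=1296 | r0:36,r1:2,r2:36,r3:Add1,r4:Add2
c18: - | r0:36,r1:2,r2:36,r3:Add1,r4:Add2
c19: - | r0:36,r1:2,r2:36,r3:Add1,r4:Add2
c20: CDB Add1=1260 | r0:36,r1:2,r2:36,r3:1260,r4:Add2
c21: CDB Add2=-1260 | r0:36,r1:2,r2:36,r3:1260,r4:-1260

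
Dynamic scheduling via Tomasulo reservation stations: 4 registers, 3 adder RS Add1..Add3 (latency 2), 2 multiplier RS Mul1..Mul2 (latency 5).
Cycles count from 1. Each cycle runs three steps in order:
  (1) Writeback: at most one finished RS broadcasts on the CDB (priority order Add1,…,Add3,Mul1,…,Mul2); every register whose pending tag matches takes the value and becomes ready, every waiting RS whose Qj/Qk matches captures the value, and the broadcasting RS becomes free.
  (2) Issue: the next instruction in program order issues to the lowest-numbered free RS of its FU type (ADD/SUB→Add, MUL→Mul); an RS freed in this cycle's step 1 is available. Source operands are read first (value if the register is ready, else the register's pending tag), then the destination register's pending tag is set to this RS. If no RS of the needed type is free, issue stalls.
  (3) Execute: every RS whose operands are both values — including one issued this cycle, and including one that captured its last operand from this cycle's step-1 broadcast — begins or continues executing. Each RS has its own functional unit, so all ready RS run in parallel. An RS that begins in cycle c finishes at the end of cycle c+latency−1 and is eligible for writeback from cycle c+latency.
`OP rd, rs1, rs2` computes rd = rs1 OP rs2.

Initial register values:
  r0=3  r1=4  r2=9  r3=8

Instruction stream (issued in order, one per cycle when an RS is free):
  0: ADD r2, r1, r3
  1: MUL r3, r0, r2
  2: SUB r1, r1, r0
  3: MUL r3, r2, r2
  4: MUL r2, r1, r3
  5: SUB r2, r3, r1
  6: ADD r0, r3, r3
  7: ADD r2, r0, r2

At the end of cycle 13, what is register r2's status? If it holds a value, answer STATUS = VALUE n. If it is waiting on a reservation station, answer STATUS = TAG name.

STATUS = TAG Add1

cycle 1: issue ADD r2<-Add1 // r0:3,r1:4,r2:Add1,r3:8
cycle 2: issue MUL r3<-Mul1 // r0:3,r1:4,r2:Add1,r3:Mul1
cycle 3: CDB Add1=12; issue SUB r1<-Add1 // r0:3,r1:Add1,r2:12,r3:Mul1
cycle 4: issue MUL r3<-Mul2 // r0:3,r1:Add1,r2:12,r3:Mul2
cycle 5: CDB Add1=1; stall // r0:3,r1:1,r2:12,r3:Mul2
cycle 6: stall // r0:3,r1:1,r2:12,r3:Mul2
cycle 7: stall // r0:3,r1:1,r2:12,r3:Mul2
cycle 8: CDB Mul1=36; issue MUL r2<-Mul1 // r0:3,r1:1,r2:Mul1,r3:Mul2
cycle 9: CDB Mul2=144; issue SUB r2<-Add1 // r0:3,r1:1,r2:Add1,r3:144
cycle 10: issue ADD r0<-Add2 // r0:Add2,r1:1,r2:Add1,r3:144
cycle 11: CDB Add1=143; issue ADD r2<-Add1 // r0:Add2,r1:1,r2:Add1,r3:144
cycle 12: CDB Add2=288 // r0:288,r1:1,r2:Add1,r3:144
cycle 13: - // r0:288,r1:1,r2:Add1,r3:144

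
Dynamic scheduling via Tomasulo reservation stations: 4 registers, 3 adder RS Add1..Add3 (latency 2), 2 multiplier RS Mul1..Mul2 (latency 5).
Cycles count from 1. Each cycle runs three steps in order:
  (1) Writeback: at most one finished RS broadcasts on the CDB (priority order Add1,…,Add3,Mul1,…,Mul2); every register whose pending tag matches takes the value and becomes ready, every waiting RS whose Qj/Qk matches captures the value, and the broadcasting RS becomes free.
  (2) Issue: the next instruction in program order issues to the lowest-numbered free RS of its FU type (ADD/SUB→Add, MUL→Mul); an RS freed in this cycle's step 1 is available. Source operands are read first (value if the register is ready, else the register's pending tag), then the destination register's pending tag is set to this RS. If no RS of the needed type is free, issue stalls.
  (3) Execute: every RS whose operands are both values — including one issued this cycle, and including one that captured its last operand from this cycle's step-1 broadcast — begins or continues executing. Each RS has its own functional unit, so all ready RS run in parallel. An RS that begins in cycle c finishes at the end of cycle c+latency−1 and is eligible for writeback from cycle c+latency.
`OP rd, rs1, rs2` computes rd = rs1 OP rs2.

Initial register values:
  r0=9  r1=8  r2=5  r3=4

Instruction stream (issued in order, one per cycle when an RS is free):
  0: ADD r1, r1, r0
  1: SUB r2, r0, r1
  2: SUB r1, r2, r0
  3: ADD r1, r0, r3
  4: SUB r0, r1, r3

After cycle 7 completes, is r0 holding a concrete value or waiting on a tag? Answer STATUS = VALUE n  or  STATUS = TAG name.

STATUS = TAG Add2

  c1: issue ADD r1<-Add1  regs: r0:9,r1:Add1,r2:5,r3:4
  c2: issue SUB r2<-Add2  regs: r0:9,r1:Add1,r2:Add2,r3:4
  c3: CDB Add1=17; issue SUB r1<-Add1  regs: r0:9,r1:Add1,r2:Add2,r3:4
  c4: issue ADD r1<-Add3  regs: r0:9,r1:Add3,r2:Add2,r3:4
  c5: CDB Add2=-8; issue SUB r0<-Add2  regs: r0:Add2,r1:Add3,r2:-8,r3:4
  c6: CDB Add3=13  regs: r0:Add2,r1:13,r2:-8,r3:4
  c7: CDB Add1=-17  regs: r0:Add2,r1:13,r2:-8,r3:4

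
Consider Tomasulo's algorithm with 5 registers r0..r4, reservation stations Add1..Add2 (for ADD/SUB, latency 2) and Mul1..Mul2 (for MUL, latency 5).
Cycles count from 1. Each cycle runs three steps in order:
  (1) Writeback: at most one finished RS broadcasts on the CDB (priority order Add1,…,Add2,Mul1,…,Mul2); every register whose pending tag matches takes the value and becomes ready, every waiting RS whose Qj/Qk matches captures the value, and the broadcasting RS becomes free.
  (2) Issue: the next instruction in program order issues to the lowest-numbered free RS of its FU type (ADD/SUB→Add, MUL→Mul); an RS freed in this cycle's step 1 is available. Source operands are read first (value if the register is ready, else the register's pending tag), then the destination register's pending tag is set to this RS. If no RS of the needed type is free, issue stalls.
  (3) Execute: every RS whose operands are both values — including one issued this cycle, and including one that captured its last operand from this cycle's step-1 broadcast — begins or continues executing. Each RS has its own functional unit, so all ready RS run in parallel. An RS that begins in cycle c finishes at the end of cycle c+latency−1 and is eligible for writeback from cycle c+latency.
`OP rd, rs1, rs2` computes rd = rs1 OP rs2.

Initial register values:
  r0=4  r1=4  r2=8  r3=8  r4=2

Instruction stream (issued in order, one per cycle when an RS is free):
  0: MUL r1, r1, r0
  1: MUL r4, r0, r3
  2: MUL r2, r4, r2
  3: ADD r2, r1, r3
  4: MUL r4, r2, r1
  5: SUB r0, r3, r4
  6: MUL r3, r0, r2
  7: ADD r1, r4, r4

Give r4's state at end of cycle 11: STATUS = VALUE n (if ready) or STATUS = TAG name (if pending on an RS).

STATUS = TAG Mul2

c1: issue MUL r1<-Mul1 | r0:4,r1:Mul1,r2:8,r3:8,r4:2
c2: issue MUL r4<-Mul2 | r0:4,r1:Mul1,r2:8,r3:8,r4:Mul2
c3: stall | r0:4,r1:Mul1,r2:8,r3:8,r4:Mul2
c4: stall | r0:4,r1:Mul1,r2:8,r3:8,r4:Mul2
c5: stall | r0:4,r1:Mul1,r2:8,r3:8,r4:Mul2
c6: CDB Mul1=16; issue MUL r2<-Mul1 | r0:4,r1:16,r2:Mul1,r3:8,r4:Mul2
c7: CDB Mul2=32; issue ADD r2<-Add1 | r0:4,r1:16,r2:Add1,r3:8,r4:32
c8: issue MUL r4<-Mul2 | r0:4,r1:16,r2:Add1,r3:8,r4:Mul2
c9: CDB Add1=24; issue SUB r0<-Add1 | r0:Add1,r1:16,r2:24,r3:8,r4:Mul2
c10: stall | r0:Add1,r1:16,r2:24,r3:8,r4:Mul2
c11: stall | r0:Add1,r1:16,r2:24,r3:8,r4:Mul2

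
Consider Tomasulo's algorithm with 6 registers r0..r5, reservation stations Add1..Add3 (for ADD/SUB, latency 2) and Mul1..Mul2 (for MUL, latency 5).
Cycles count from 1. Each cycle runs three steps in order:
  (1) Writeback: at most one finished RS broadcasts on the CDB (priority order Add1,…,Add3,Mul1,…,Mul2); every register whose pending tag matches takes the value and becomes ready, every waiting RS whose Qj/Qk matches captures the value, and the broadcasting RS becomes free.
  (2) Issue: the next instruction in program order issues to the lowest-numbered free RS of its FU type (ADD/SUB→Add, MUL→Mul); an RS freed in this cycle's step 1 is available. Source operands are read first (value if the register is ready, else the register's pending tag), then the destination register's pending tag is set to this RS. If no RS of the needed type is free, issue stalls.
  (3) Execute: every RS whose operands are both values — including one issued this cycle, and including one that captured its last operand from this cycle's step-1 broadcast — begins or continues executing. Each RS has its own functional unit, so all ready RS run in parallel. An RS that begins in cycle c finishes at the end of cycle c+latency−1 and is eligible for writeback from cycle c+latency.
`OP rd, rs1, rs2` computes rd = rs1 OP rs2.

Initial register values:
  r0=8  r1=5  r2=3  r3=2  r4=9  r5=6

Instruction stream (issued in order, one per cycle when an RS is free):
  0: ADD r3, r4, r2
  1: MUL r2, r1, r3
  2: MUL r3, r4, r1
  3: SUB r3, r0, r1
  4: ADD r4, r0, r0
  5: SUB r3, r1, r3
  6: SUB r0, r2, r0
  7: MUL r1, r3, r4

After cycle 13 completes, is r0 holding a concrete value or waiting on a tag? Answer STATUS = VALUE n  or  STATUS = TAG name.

cycle 1: issue ADD r3<-Add1 // r0:8,r1:5,r2:3,r3:Add1,r4:9,r5:6
cycle 2: issue MUL r2<-Mul1 // r0:8,r1:5,r2:Mul1,r3:Add1,r4:9,r5:6
cycle 3: CDB Add1=12; issue MUL r3<-Mul2 // r0:8,r1:5,r2:Mul1,r3:Mul2,r4:9,r5:6
cycle 4: issue SUB r3<-Add1 // r0:8,r1:5,r2:Mul1,r3:Add1,r4:9,r5:6
cycle 5: issue ADD r4<-Add2 // r0:8,r1:5,r2:Mul1,r3:Add1,r4:Add2,r5:6
cycle 6: CDB Add1=3; issue SUB r3<-Add1 // r0:8,r1:5,r2:Mul1,r3:Add1,r4:Add2,r5:6
cycle 7: CDB Add2=16; issue SUB r0<-Add2 // r0:Add2,r1:5,r2:Mul1,r3:Add1,r4:16,r5:6
cycle 8: CDB Add1=2; stall // r0:Add2,r1:5,r2:Mul1,r3:2,r4:16,r5:6
cycle 9: CDB Mul1=60; issue MUL r1<-Mul1 // r0:Add2,r1:Mul1,r2:60,r3:2,r4:16,r5:6
cycle 10: CDB Mul2=45 // r0:Add2,r1:Mul1,r2:60,r3:2,r4:16,r5:6
cycle 11: CDB Add2=52 // r0:52,r1:Mul1,r2:60,r3:2,r4:16,r5:6
cycle 12: - // r0:52,r1:Mul1,r2:60,r3:2,r4:16,r5:6
cycle 13: - // r0:52,r1:Mul1,r2:60,r3:2,r4:16,r5:6

STATUS = VALUE 52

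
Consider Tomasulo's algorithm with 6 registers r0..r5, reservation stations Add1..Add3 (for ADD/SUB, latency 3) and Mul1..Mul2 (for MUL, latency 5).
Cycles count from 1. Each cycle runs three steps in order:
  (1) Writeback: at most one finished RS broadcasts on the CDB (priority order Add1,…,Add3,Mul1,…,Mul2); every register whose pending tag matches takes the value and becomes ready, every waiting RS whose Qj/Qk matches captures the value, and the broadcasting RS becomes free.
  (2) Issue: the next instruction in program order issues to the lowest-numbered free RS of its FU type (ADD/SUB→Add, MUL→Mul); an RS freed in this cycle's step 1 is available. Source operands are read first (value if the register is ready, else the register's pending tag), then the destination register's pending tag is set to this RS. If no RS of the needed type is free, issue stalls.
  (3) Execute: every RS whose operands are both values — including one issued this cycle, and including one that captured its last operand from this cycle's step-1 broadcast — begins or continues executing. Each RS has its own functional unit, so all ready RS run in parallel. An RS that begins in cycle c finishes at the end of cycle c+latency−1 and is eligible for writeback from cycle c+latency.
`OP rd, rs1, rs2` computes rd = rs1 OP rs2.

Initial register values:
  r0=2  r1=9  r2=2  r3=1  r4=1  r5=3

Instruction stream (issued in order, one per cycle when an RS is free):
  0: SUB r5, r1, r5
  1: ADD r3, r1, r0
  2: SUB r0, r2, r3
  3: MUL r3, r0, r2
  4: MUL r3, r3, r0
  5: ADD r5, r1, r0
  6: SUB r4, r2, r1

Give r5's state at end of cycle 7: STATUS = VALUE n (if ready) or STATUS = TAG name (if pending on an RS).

STATUS = TAG Add1

  c1: issue SUB r5<-Add1  regs: r0:2,r1:9,r2:2,r3:1,r4:1,r5:Add1
  c2: issue ADD r3<-Add2  regs: r0:2,r1:9,r2:2,r3:Add2,r4:1,r5:Add1
  c3: issue SUB r0<-Add3  regs: r0:Add3,r1:9,r2:2,r3:Add2,r4:1,r5:Add1
  c4: CDB Add1=6; issue MUL r3<-Mul1  regs: r0:Add3,r1:9,r2:2,r3:Mul1,r4:1,r5:6
  c5: CDB Add2=11; issue MUL r3<-Mul2  regs: r0:Add3,r1:9,r2:2,r3:Mul2,r4:1,r5:6
  c6: issue ADD r5<-Add1  regs: r0:Add3,r1:9,r2:2,r3:Mul2,r4:1,r5:Add1
  c7: issue SUB r4<-Add2  regs: r0:Add3,r1:9,r2:2,r3:Mul2,r4:Add2,r5:Add1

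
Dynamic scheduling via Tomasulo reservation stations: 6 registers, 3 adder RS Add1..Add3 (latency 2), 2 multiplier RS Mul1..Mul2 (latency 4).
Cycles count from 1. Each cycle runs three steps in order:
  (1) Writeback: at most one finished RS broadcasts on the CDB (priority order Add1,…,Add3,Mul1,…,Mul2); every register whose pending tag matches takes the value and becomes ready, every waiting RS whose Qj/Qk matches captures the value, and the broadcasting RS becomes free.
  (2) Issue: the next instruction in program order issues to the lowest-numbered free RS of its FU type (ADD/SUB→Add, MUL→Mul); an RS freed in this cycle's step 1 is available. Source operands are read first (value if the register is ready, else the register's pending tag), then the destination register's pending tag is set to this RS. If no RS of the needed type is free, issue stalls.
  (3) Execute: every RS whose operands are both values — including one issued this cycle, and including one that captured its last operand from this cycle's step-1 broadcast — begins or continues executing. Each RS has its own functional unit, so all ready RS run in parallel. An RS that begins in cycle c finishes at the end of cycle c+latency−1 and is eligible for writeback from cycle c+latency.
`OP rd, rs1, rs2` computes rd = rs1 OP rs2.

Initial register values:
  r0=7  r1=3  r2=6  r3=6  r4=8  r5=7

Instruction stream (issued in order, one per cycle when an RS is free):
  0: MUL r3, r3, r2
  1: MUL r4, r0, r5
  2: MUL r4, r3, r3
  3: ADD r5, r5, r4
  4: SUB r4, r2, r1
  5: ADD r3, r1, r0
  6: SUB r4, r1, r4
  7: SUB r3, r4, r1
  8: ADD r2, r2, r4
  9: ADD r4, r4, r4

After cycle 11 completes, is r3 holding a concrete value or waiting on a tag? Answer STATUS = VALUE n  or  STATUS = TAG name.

c1: issue MUL r3<-Mul1 | r0:7,r1:3,r2:6,r3:Mul1,r4:8,r5:7
c2: issue MUL r4<-Mul2 | r0:7,r1:3,r2:6,r3:Mul1,r4:Mul2,r5:7
c3: stall | r0:7,r1:3,r2:6,r3:Mul1,r4:Mul2,r5:7
c4: stall | r0:7,r1:3,r2:6,r3:Mul1,r4:Mul2,r5:7
c5: CDB Mul1=36; issue MUL r4<-Mul1 | r0:7,r1:3,r2:6,r3:36,r4:Mul1,r5:7
c6: CDB Mul2=49; issue ADD r5<-Add1 | r0:7,r1:3,r2:6,r3:36,r4:Mul1,r5:Add1
c7: issue SUB r4<-Add2 | r0:7,r1:3,r2:6,r3:36,r4:Add2,r5:Add1
c8: issue ADD r3<-Add3 | r0:7,r1:3,r2:6,r3:Add3,r4:Add2,r5:Add1
c9: CDB Add2=3; issue SUB r4<-Add2 | r0:7,r1:3,r2:6,r3:Add3,r4:Add2,r5:Add1
c10: CDB Add3=10; issue SUB r3<-Add3 | r0:7,r1:3,r2:6,r3:Add3,r4:Add2,r5:Add1
c11: CDB Add2=0; issue ADD r2<-Add2 | r0:7,r1:3,r2:Add2,r3:Add3,r4:0,r5:Add1

STATUS = TAG Add3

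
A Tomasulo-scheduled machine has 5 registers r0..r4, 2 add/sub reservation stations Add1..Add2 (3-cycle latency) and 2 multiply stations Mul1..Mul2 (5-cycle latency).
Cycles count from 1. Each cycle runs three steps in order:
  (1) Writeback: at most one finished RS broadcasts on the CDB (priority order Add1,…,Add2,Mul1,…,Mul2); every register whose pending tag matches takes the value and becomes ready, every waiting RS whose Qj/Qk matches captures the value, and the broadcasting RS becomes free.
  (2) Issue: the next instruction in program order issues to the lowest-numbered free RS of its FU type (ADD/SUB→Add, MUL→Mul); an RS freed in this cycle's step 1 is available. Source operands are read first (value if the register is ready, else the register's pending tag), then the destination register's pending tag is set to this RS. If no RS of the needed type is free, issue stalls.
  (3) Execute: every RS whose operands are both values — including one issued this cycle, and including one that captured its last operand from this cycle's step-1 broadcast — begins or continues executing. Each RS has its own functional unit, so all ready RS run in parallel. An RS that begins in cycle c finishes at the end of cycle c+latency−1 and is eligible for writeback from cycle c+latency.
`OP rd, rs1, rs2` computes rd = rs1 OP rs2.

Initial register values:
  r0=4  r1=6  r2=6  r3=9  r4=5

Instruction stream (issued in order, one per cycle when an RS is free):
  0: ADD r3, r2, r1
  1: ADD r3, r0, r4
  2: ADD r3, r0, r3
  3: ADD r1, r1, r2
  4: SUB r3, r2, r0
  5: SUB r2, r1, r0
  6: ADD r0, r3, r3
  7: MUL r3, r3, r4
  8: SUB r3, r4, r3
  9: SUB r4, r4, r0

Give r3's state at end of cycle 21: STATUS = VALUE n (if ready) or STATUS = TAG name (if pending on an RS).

STATUS = VALUE -5

c1: issue ADD r3<-Add1 | r0:4,r1:6,r2:6,r3:Add1,r4:5
c2: issue ADD r3<-Add2 | r0:4,r1:6,r2:6,r3:Add2,r4:5
c3: stall | r0:4,r1:6,r2:6,r3:Add2,r4:5
c4: CDB Add1=12; issue ADD r3<-Add1 | r0:4,r1:6,r2:6,r3:Add1,r4:5
c5: CDB Add2=9; issue ADD r1<-Add2 | r0:4,r1:Add2,r2:6,r3:Add1,r4:5
c6: stall | r0:4,r1:Add2,r2:6,r3:Add1,r4:5
c7: stall | r0:4,r1:Add2,r2:6,r3:Add1,r4:5
c8: CDB Add1=13; issue SUB r3<-Add1 | r0:4,r1:Add2,r2:6,r3:Add1,r4:5
c9: CDB Add2=12; issue SUB r2<-Add2 | r0:4,r1:12,r2:Add2,r3:Add1,r4:5
c10: stall | r0:4,r1:12,r2:Add2,r3:Add1,r4:5
c11: CDB Add1=2; issue ADD r0<-Add1 | r0:Add1,r1:12,r2:Add2,r3:2,r4:5
c12: CDB Add2=8; issue MUL r3<-Mul1 | r0:Add1,r1:12,r2:8,r3:Mul1,r4:5
c13: issue SUB r3<-Add2 | r0:Add1,r1:12,r2:8,r3:Add2,r4:5
c14: CDB Add1=4; issue SUB r4<-Add1 | r0:4,r1:12,r2:8,r3:Add2,r4:Add1
c15: - | r0:4,r1:12,r2:8,r3:Add2,r4:Add1
c16: - | r0:4,r1:12,r2:8,r3:Add2,r4:Add1
c17: CDB Add1=1 | r0:4,r1:12,r2:8,r3:Add2,r4:1
c18: CDB Mul1=10 | r0:4,r1:12,r2:8,r3:Add2,r4:1
c19: - | r0:4,r1:12,r2:8,r3:Add2,r4:1
c20: - | r0:4,r1:12,r2:8,r3:Add2,r4:1
c21: CDB Add2=-5 | r0:4,r1:12,r2:8,r3:-5,r4:1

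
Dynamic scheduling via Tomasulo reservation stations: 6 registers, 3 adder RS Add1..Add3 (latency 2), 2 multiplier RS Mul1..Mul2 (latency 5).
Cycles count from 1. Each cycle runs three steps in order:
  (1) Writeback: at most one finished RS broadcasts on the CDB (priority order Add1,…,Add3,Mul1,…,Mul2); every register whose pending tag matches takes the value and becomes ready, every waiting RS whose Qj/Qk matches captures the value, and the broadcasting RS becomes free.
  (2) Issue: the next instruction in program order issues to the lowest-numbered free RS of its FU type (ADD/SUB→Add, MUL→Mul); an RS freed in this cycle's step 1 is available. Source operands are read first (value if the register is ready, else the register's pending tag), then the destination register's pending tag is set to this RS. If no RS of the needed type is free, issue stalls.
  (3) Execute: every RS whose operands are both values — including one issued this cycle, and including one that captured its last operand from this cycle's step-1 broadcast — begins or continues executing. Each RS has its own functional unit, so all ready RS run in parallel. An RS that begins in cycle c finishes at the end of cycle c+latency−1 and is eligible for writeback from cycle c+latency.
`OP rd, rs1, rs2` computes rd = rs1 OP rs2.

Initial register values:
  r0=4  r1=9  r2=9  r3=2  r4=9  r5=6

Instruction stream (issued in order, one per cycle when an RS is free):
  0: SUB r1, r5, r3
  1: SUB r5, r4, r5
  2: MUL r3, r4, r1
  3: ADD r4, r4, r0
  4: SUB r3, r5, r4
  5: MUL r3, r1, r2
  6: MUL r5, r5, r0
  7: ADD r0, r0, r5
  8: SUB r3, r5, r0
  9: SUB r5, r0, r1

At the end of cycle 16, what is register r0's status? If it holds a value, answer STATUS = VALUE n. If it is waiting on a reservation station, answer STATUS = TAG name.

STATUS = VALUE 16

  c1: issue SUB r1<-Add1  regs: r0:4,r1:Add1,r2:9,r3:2,r4:9,r5:6
  c2: issue SUB r5<-Add2  regs: r0:4,r1:Add1,r2:9,r3:2,r4:9,r5:Add2
  c3: CDB Add1=4; issue MUL r3<-Mul1  regs: r0:4,r1:4,r2:9,r3:Mul1,r4:9,r5:Add2
  c4: CDB Add2=3; issue ADD r4<-Add1  regs: r0:4,r1:4,r2:9,r3:Mul1,r4:Add1,r5:3
  c5: issue SUB r3<-Add2  regs: r0:4,r1:4,r2:9,r3:Add2,r4:Add1,r5:3
  c6: CDB Add1=13; issue MUL r3<-Mul2  regs: r0:4,r1:4,r2:9,r3:Mul2,r4:13,r5:3
  c7: stall  regs: r0:4,r1:4,r2:9,r3:Mul2,r4:13,r5:3
  c8: CDB Add2=-10; stall  regs: r0:4,r1:4,r2:9,r3:Mul2,r4:13,r5:3
  c9: CDB Mul1=36; issue MUL r5<-Mul1  regs: r0:4,r1:4,r2:9,r3:Mul2,r4:13,r5:Mul1
  c10: issue ADD r0<-Add1  regs: r0:Add1,r1:4,r2:9,r3:Mul2,r4:13,r5:Mul1
  c11: CDB Mul2=36; issue SUB r3<-Add2  regs: r0:Add1,r1:4,r2:9,r3:Add2,r4:13,r5:Mul1
  c12: issue SUB r5<-Add3  regs: r0:Add1,r1:4,r2:9,r3:Add2,r4:13,r5:Add3
  c13: -  regs: r0:Add1,r1:4,r2:9,r3:Add2,r4:13,r5:Add3
  c14: CDB Mul1=12  regs: r0:Add1,r1:4,r2:9,r3:Add2,r4:13,r5:Add3
  c15: -  regs: r0:Add1,r1:4,r2:9,r3:Add2,r4:13,r5:Add3
  c16: CDB Add1=16  regs: r0:16,r1:4,r2:9,r3:Add2,r4:13,r5:Add3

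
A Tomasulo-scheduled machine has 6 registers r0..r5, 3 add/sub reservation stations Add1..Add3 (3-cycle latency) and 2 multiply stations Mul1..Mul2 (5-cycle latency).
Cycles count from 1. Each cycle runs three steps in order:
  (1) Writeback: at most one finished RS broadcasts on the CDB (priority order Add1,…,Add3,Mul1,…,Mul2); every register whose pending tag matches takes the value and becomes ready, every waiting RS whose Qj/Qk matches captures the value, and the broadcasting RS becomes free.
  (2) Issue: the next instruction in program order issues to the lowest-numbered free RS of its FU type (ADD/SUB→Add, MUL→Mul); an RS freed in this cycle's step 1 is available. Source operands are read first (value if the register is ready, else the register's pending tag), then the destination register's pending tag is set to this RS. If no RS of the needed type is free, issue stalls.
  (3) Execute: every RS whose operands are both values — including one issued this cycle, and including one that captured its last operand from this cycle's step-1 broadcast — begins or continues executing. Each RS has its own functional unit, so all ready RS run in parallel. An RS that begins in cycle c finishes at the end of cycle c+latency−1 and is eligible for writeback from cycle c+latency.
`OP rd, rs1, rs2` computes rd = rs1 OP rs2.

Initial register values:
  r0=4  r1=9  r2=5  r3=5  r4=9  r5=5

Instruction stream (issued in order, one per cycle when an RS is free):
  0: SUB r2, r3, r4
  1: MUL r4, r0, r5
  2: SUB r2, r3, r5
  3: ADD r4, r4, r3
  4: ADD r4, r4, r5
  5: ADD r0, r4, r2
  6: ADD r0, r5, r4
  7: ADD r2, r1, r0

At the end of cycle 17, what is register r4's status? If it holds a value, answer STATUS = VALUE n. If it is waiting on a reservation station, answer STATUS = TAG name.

STATUS = VALUE 30

  c1: issue SUB r2<-Add1  regs: r0:4,r1:9,r2:Add1,r3:5,r4:9,r5:5
  c2: issue MUL r4<-Mul1  regs: r0:4,r1:9,r2:Add1,r3:5,r4:Mul1,r5:5
  c3: issue SUB r2<-Add2  regs: r0:4,r1:9,r2:Add2,r3:5,r4:Mul1,r5:5
  c4: CDB Add1=-4; issue ADD r4<-Add1  regs: r0:4,r1:9,r2:Add2,r3:5,r4:Add1,r5:5
  c5: issue ADD r4<-Add3  regs: r0:4,r1:9,r2:Add2,r3:5,r4:Add3,r5:5
  c6: CDB Add2=0; issue ADD r0<-Add2  regs: r0:Add2,r1:9,r2:0,r3:5,r4:Add3,r5:5
  c7: CDB Mul1=20; stall  regs: r0:Add2,r1:9,r2:0,r3:5,r4:Add3,r5:5
  c8: stall  regs: r0:Add2,r1:9,r2:0,r3:5,r4:Add3,r5:5
  c9: stall  regs: r0:Add2,r1:9,r2:0,r3:5,r4:Add3,r5:5
  c10: CDB Add1=25; issue ADD r0<-Add1  regs: r0:Add1,r1:9,r2:0,r3:5,r4:Add3,r5:5
  c11: stall  regs: r0:Add1,r1:9,r2:0,r3:5,r4:Add3,r5:5
  c12: stall  regs: r0:Add1,r1:9,r2:0,r3:5,r4:Add3,r5:5
  c13: CDB Add3=30; issue ADD r2<-Add3  regs: r0:Add1,r1:9,r2:Add3,r3:5,r4:30,r5:5
  c14: -  regs: r0:Add1,r1:9,r2:Add3,r3:5,r4:30,r5:5
  c15: -  regs: r0:Add1,r1:9,r2:Add3,r3:5,r4:30,r5:5
  c16: CDB Add1=35  regs: r0:35,r1:9,r2:Add3,r3:5,r4:30,r5:5
  c17: CDB Add2=30  regs: r0:35,r1:9,r2:Add3,r3:5,r4:30,r5:5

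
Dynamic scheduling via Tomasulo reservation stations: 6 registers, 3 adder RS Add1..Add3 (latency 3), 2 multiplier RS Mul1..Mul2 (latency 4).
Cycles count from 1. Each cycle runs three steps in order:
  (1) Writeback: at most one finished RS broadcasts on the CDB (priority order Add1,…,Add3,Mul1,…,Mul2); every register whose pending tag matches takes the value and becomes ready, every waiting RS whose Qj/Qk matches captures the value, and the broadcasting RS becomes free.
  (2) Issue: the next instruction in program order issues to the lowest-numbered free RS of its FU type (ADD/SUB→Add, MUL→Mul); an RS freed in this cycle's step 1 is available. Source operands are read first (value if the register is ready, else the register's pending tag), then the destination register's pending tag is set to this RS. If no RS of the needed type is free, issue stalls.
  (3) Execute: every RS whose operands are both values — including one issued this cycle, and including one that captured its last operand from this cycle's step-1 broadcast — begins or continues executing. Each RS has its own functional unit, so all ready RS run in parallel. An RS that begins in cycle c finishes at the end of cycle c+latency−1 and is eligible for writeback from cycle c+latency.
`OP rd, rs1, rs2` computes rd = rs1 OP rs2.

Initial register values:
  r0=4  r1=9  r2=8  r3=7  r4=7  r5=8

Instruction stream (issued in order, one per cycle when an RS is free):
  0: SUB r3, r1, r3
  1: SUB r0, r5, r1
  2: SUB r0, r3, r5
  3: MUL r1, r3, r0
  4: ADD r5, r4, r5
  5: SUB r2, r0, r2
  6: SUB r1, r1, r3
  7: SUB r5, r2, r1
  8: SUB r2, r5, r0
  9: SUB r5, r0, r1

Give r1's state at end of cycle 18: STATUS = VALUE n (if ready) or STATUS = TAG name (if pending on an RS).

STATUS = VALUE -14

c1: issue SUB r3<-Add1 | r0:4,r1:9,r2:8,r3:Add1,r4:7,r5:8
c2: issue SUB r0<-Add2 | r0:Add2,r1:9,r2:8,r3:Add1,r4:7,r5:8
c3: issue SUB r0<-Add3 | r0:Add3,r1:9,r2:8,r3:Add1,r4:7,r5:8
c4: CDB Add1=2; issue MUL r1<-Mul1 | r0:Add3,r1:Mul1,r2:8,r3:2,r4:7,r5:8
c5: CDB Add2=-1; issue ADD r5<-Add1 | r0:Add3,r1:Mul1,r2:8,r3:2,r4:7,r5:Add1
c6: issue SUB r2<-Add2 | r0:Add3,r1:Mul1,r2:Add2,r3:2,r4:7,r5:Add1
c7: CDB Add3=-6; issue SUB r1<-Add3 | r0:-6,r1:Add3,r2:Add2,r3:2,r4:7,r5:Add1
c8: CDB Add1=15; issue SUB r5<-Add1 | r0:-6,r1:Add3,r2:Add2,r3:2,r4:7,r5:Add1
c9: stall | r0:-6,r1:Add3,r2:Add2,r3:2,r4:7,r5:Add1
c10: CDB Add2=-14; issue SUB r2<-Add2 | r0:-6,r1:Add3,r2:Add2,r3:2,r4:7,r5:Add1
c11: CDB Mul1=-12; stall | r0:-6,r1:Add3,r2:Add2,r3:2,r4:7,r5:Add1
c12: stall | r0:-6,r1:Add3,r2:Add2,r3:2,r4:7,r5:Add1
c13: stall | r0:-6,r1:Add3,r2:Add2,r3:2,r4:7,r5:Add1
c14: CDB Add3=-14; issue SUB r5<-Add3 | r0:-6,r1:-14,r2:Add2,r3:2,r4:7,r5:Add3
c15: - | r0:-6,r1:-14,r2:Add2,r3:2,r4:7,r5:Add3
c16: - | r0:-6,r1:-14,r2:Add2,r3:2,r4:7,r5:Add3
c17: CDB Add1=0 | r0:-6,r1:-14,r2:Add2,r3:2,r4:7,r5:Add3
c18: CDB Add3=8 | r0:-6,r1:-14,r2:Add2,r3:2,r4:7,r5:8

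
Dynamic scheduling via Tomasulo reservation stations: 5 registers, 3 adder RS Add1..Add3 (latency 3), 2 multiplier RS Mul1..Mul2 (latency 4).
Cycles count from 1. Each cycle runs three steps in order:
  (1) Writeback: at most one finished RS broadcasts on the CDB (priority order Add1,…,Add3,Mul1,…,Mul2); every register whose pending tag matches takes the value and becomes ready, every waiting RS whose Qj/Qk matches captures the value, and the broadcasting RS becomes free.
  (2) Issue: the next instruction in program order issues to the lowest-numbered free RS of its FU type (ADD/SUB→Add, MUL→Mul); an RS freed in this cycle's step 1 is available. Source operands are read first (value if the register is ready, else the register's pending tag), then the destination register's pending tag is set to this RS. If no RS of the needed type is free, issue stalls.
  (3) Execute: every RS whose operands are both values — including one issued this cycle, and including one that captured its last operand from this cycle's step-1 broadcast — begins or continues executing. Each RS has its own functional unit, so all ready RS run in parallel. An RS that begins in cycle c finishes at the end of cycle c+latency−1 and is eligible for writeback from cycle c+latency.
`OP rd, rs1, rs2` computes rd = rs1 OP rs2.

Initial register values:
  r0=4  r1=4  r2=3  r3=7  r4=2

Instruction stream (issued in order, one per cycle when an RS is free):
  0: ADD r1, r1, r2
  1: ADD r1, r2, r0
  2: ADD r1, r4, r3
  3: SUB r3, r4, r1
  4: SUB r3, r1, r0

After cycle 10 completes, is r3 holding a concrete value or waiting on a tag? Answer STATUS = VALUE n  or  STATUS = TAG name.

cycle 1: issue ADD r1<-Add1 // r0:4,r1:Add1,r2:3,r3:7,r4:2
cycle 2: issue ADD r1<-Add2 // r0:4,r1:Add2,r2:3,r3:7,r4:2
cycle 3: issue ADD r1<-Add3 // r0:4,r1:Add3,r2:3,r3:7,r4:2
cycle 4: CDB Add1=7; issue SUB r3<-Add1 // r0:4,r1:Add3,r2:3,r3:Add1,r4:2
cycle 5: CDB Add2=7; issue SUB r3<-Add2 // r0:4,r1:Add3,r2:3,r3:Add2,r4:2
cycle 6: CDB Add3=9 // r0:4,r1:9,r2:3,r3:Add2,r4:2
cycle 7: - // r0:4,r1:9,r2:3,r3:Add2,r4:2
cycle 8: - // r0:4,r1:9,r2:3,r3:Add2,r4:2
cycle 9: CDB Add1=-7 // r0:4,r1:9,r2:3,r3:Add2,r4:2
cycle 10: CDB Add2=5 // r0:4,r1:9,r2:3,r3:5,r4:2

STATUS = VALUE 5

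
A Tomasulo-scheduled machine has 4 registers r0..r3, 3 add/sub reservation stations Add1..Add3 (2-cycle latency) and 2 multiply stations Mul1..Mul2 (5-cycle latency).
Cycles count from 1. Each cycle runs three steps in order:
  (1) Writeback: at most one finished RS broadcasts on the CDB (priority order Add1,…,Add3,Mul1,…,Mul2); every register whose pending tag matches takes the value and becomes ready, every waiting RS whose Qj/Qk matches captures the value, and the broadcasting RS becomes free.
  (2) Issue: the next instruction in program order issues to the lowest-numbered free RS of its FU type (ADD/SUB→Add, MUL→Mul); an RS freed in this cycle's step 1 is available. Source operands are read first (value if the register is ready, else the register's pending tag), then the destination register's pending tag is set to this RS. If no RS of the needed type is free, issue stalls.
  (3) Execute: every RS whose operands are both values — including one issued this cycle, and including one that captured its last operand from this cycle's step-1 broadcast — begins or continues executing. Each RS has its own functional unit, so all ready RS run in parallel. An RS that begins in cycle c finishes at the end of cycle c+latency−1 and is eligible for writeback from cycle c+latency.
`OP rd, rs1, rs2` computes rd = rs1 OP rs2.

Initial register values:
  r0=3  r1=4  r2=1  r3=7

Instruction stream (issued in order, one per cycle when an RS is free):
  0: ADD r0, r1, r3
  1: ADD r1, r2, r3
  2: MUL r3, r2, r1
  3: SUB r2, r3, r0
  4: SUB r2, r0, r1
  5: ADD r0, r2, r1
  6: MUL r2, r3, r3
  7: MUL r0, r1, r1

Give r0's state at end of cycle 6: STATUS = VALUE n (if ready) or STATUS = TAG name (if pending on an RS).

STATUS = TAG Add3

cycle 1: issue ADD r0<-Add1 // r0:Add1,r1:4,r2:1,r3:7
cycle 2: issue ADD r1<-Add2 // r0:Add1,r1:Add2,r2:1,r3:7
cycle 3: CDB Add1=11; issue MUL r3<-Mul1 // r0:11,r1:Add2,r2:1,r3:Mul1
cycle 4: CDB Add2=8; issue SUB r2<-Add1 // r0:11,r1:8,r2:Add1,r3:Mul1
cycle 5: issue SUB r2<-Add2 // r0:11,r1:8,r2:Add2,r3:Mul1
cycle 6: issue ADD r0<-Add3 // r0:Add3,r1:8,r2:Add2,r3:Mul1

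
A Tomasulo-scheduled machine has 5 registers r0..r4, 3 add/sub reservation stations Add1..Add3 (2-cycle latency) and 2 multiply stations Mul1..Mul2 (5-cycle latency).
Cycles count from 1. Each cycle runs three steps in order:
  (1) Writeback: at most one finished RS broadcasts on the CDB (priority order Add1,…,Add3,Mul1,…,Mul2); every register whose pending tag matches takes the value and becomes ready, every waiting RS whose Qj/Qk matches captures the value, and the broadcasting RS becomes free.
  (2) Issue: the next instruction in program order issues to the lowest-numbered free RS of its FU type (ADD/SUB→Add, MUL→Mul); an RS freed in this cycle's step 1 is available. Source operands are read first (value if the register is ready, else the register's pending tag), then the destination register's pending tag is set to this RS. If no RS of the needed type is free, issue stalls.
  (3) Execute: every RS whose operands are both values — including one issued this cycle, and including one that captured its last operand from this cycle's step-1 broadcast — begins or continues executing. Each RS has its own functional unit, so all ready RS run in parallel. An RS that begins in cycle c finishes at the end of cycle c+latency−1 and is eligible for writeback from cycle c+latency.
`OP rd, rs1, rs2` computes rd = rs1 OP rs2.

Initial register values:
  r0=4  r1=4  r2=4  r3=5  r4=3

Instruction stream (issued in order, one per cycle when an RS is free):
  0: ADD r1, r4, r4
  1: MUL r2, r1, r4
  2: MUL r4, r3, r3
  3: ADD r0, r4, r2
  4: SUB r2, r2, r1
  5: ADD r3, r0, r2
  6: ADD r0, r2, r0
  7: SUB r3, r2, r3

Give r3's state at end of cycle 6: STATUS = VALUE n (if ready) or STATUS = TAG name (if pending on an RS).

STATUS = TAG Add3

cycle 1: issue ADD r1<-Add1 // r0:4,r1:Add1,r2:4,r3:5,r4:3
cycle 2: issue MUL r2<-Mul1 // r0:4,r1:Add1,r2:Mul1,r3:5,r4:3
cycle 3: CDB Add1=6; issue MUL r4<-Mul2 // r0:4,r1:6,r2:Mul1,r3:5,r4:Mul2
cycle 4: issue ADD r0<-Add1 // r0:Add1,r1:6,r2:Mul1,r3:5,r4:Mul2
cycle 5: issue SUB r2<-Add2 // r0:Add1,r1:6,r2:Add2,r3:5,r4:Mul2
cycle 6: issue ADD r3<-Add3 // r0:Add1,r1:6,r2:Add2,r3:Add3,r4:Mul2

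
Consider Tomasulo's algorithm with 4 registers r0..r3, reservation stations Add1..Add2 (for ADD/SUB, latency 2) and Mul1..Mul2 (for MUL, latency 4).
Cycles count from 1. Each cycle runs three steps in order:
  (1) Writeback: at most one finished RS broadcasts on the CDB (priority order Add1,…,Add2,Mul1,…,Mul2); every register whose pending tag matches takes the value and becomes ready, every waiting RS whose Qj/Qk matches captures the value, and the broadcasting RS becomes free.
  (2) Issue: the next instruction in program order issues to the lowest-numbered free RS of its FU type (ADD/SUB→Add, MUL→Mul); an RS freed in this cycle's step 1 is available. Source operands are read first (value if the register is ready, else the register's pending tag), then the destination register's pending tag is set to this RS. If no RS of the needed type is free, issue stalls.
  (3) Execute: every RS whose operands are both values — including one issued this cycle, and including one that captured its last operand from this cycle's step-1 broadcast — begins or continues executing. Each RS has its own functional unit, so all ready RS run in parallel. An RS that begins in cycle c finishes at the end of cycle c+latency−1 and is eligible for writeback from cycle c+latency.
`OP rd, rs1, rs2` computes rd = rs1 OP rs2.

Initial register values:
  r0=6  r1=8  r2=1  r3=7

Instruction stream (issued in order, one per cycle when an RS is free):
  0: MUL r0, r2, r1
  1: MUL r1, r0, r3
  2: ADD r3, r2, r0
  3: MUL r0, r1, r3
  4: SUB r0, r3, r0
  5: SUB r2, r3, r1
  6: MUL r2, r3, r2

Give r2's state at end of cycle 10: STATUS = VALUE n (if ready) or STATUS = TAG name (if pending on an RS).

STATUS = TAG Mul2

c1: issue MUL r0<-Mul1 | r0:Mul1,r1:8,r2:1,r3:7
c2: issue MUL r1<-Mul2 | r0:Mul1,r1:Mul2,r2:1,r3:7
c3: issue ADD r3<-Add1 | r0:Mul1,r1:Mul2,r2:1,r3:Add1
c4: stall | r0:Mul1,r1:Mul2,r2:1,r3:Add1
c5: CDB Mul1=8; issue MUL r0<-Mul1 | r0:Mul1,r1:Mul2,r2:1,r3:Add1
c6: issue SUB r0<-Add2 | r0:Add2,r1:Mul2,r2:1,r3:Add1
c7: CDB Add1=9; issue SUB r2<-Add1 | r0:Add2,r1:Mul2,r2:Add1,r3:9
c8: stall | r0:Add2,r1:Mul2,r2:Add1,r3:9
c9: CDB Mul2=56; issue MUL r2<-Mul2 | r0:Add2,r1:56,r2:Mul2,r3:9
c10: - | r0:Add2,r1:56,r2:Mul2,r3:9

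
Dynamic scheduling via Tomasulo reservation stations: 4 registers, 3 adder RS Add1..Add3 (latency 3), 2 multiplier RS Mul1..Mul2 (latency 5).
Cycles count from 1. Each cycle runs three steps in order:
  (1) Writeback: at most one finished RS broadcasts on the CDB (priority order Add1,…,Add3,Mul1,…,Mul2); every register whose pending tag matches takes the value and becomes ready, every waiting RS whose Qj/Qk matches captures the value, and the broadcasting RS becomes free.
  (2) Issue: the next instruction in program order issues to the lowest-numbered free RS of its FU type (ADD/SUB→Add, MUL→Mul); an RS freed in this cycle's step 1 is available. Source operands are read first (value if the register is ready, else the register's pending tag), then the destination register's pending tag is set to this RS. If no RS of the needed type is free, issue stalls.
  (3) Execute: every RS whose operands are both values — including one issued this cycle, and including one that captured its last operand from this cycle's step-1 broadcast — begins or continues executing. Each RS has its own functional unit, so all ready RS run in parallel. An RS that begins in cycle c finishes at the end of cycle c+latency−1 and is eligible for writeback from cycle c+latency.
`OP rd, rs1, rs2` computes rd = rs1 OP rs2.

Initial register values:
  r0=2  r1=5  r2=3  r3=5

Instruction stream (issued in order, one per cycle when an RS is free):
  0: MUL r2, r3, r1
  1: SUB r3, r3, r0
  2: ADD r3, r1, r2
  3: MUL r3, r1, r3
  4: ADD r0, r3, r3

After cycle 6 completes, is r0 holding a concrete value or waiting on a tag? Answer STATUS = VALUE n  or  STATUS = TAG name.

c1: issue MUL r2<-Mul1 | r0:2,r1:5,r2:Mul1,r3:5
c2: issue SUB r3<-Add1 | r0:2,r1:5,r2:Mul1,r3:Add1
c3: issue ADD r3<-Add2 | r0:2,r1:5,r2:Mul1,r3:Add2
c4: issue MUL r3<-Mul2 | r0:2,r1:5,r2:Mul1,r3:Mul2
c5: CDB Add1=3; issue ADD r0<-Add1 | r0:Add1,r1:5,r2:Mul1,r3:Mul2
c6: CDB Mul1=25 | r0:Add1,r1:5,r2:25,r3:Mul2

STATUS = TAG Add1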